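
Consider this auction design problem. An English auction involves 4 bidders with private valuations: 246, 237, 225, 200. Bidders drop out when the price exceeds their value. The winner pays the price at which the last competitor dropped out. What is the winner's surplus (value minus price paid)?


Step 1: Identify the highest value: 246
Step 2: Identify the second-highest value: 237
Step 3: The final price = second-highest value = 237
Step 4: Surplus = 246 - 237 = 9

9


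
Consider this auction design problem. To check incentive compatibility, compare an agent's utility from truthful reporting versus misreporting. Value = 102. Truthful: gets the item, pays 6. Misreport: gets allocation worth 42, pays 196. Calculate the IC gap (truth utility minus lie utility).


Step 1: U(truth) = value - payment = 102 - 6 = 96
Step 2: U(lie) = allocation - payment = 42 - 196 = -154
Step 3: IC gap = 96 - (-154) = 250

250


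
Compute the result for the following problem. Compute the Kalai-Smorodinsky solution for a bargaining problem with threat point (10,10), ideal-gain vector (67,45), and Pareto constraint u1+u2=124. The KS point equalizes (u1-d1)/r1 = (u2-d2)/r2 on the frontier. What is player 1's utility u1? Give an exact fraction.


Step 1: At the KS point, (u1-d1)/r1 = (u2-d2)/r2 = t and u1+u2 = 124
Step 2: u1 = d1 + r1*t and u2 = d2 + r2*t, so (d1 + r1*t) + (d2 + r2*t) = 124
Step 3: t = (124 - 10 - 10)/(67 + 45) = 104/112 = 13/14
Step 4: u1 = d1 + r1*t = 10 + 67 * 13/14 = 1011/14
Step 5: (Check: u2 = d2 + r2*t = 725/14; u1+u2 = 1011/14 + 725/14 = 124, on the frontier.)

1011/14


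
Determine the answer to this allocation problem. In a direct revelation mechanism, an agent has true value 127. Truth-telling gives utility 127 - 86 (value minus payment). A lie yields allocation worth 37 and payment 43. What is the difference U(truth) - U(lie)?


Step 1: U(truth) = value - payment = 127 - 86 = 41
Step 2: U(lie) = allocation - payment = 37 - 43 = -6
Step 3: IC gap = 41 - (-6) = 47

47


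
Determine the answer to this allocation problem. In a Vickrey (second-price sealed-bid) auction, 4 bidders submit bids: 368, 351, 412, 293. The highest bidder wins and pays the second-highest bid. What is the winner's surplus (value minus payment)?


Step 1: Sort bids in descending order: 412, 368, 351, 293
Step 2: The winning bid is the highest: 412
Step 3: The payment equals the second-highest bid: 368
Step 4: Surplus = winner's bid - payment = 412 - 368 = 44

44


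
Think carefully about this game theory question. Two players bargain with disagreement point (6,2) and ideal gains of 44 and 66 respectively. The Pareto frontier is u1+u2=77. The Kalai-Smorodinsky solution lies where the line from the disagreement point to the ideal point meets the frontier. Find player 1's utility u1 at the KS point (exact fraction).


Step 1: At the KS point, (u1-d1)/r1 = (u2-d2)/r2 = t and u1+u2 = 77
Step 2: u1 = d1 + r1*t and u2 = d2 + r2*t, so (d1 + r1*t) + (d2 + r2*t) = 77
Step 3: t = (77 - 6 - 2)/(44 + 66) = 69/110
Step 4: u1 = d1 + r1*t = 6 + 44 * 69/110 = 168/5
Step 5: (Check: u2 = d2 + r2*t = 217/5; u1+u2 = 168/5 + 217/5 = 77, on the frontier.)

168/5


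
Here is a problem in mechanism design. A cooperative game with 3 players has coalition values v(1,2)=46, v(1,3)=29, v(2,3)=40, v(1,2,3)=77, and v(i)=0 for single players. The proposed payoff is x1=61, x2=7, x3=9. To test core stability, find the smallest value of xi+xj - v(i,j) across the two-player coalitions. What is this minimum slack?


Step 1: Slack for coalition (1,2): x1+x2 - v12 = 68 - 46 = 22
Step 2: Slack for coalition (1,3): x1+x3 - v13 = 70 - 29 = 41
Step 3: Slack for coalition (2,3): x2+x3 - v23 = 16 - 40 = -24
Step 4: Minimum slack = min(22, 41, -24) = -24, attained by (2,3); coalition (2,3) can block (slack < 0), so the allocation is not in the core

-24


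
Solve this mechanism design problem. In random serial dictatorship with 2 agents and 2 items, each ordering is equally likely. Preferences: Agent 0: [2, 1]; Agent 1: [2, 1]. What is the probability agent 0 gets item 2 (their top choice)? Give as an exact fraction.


Step 1: Agent 0 wants item 2
Step 2: There are 2 possible orderings of agents
Step 3: In 1 orderings, agent 0 gets item 2
Step 4: Probability = 1/2

1/2


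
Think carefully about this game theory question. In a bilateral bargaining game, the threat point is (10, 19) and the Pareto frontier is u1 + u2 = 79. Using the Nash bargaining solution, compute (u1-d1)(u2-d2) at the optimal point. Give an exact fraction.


Step 1: The Nash solution splits surplus symmetrically above the disagreement point
Step 2: u1 = (total + d1 - d2)/2 = (79 + 10 - 19)/2 = 35
Step 3: u2 = (total - d1 + d2)/2 = (79 - 10 + 19)/2 = 44
Step 4: Nash product = (35 - 10) * (44 - 19)
Step 5: = 25 * 25 = 625

625


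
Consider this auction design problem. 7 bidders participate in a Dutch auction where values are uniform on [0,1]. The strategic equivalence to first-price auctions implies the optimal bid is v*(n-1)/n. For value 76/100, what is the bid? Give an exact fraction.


Step 1: Dutch auctions are strategically equivalent to first-price auctions
Step 2: The equilibrium bid is b(v) = v*(n-1)/n
Step 3: b = 19/25 * 6/7
Step 4: b = 114/175

114/175


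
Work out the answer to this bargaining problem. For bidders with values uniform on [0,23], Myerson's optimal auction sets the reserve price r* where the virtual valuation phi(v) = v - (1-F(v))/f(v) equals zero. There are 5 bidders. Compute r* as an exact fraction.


Step 1: For U[0,23], F(v) = v/23 and f(v) = 1/23
Step 2: phi(v) = v - (1 - v/23)/(1/23) = v - (23 - v) = 2v - 23
Step 3: Set phi(r*) = 0: 2r* - 23 = 0
Step 4: r* = 23/2 (the number of bidders n = 5 does not enter)

23/2


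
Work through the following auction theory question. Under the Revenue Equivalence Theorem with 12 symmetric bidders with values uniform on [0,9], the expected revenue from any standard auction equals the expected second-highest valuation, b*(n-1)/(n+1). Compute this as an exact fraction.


Step 1: By Revenue Equivalence, expected revenue = b*(n-1)/(n+1)
Step 2: Substituting n = 12, b = 9
Step 3: Revenue = 9*(12-1)/(12+1) = 9*11/13
Step 4: Revenue = 99/13

99/13


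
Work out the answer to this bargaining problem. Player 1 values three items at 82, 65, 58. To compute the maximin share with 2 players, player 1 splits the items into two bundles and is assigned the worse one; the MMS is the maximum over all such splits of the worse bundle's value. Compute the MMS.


Step 1: Item values = 82, 65, 58
Step 2: Enumerate all 2-bundle partitions and take the smaller bundle:
  Partition 1: {82} vs {65,58} -> bundles 82, 123; min = 82
  Partition 2: {65} vs {82,58} -> bundles 65, 140; min = 65
  Partition 3: {58} vs {82,65} -> bundles 58, 147; min = 58
Step 3: MMS = max(82, 65, 58) = 82

82


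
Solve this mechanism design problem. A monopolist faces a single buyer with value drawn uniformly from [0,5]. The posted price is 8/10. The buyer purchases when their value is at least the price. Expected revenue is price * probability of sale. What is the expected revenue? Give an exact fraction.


Step 1: Posted price r = 4/5, value support [0,5]
Step 2: P(v >= r) = (5 - 4/5)/5 = 21/25
Step 3: Expected revenue = r * P(v >= r) = 4/5 * 21/25
Step 4: Revenue = 84/125

84/125


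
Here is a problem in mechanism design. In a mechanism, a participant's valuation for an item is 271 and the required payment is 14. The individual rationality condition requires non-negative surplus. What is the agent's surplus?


Step 1: Surplus = value - payment = 271 - 14 = 257
Step 2: IR is satisfied (surplus >= 0)

257


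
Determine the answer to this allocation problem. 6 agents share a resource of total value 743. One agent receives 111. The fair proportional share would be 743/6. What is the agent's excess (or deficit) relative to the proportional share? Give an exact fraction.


Step 1: Proportional share = 743/6
Step 2: Agent's actual allocation = 111
Step 3: Excess = 111 - 743/6 = -77/6

-77/6


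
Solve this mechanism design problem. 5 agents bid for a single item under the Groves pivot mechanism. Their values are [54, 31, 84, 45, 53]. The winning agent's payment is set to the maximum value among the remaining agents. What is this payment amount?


Step 1: The efficient winner is agent 2 with value 84
Step 2: Other agents' values: [54, 31, 45, 53]
Step 3: Pivot payment = max(others) = 54
Step 4: The winner pays 54

54


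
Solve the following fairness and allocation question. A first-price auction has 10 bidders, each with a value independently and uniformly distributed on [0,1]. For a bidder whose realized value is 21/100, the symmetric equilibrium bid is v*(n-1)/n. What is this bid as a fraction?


Step 1: The symmetric BNE bidding function is b(v) = v * (n-1) / n
Step 2: Substitute v = 21/100 and n = 10
Step 3: b = 21/100 * 9/10
Step 4: b = 189/1000

189/1000


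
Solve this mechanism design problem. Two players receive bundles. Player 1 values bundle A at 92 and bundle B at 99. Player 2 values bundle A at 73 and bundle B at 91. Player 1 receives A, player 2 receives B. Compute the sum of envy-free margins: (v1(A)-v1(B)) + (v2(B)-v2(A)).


Step 1: Player 1's margin = v1(A) - v1(B) = 92 - 99 = -7
Step 2: Player 2's margin = v2(B) - v2(A) = 91 - 73 = 18
Step 3: Total margin = -7 + 18 = 11

11


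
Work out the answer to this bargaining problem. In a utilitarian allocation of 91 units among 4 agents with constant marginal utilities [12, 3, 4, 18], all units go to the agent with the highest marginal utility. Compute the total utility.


Step 1: The marginal utilities are [12, 3, 4, 18]
Step 2: The highest marginal utility is 18
Step 3: All 91 units go to that agent
Step 4: Total utility = 18 * 91 = 1638

1638


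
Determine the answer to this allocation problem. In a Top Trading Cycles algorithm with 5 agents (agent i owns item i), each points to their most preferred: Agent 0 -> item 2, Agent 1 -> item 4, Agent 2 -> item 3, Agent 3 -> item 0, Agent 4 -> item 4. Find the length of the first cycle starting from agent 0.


Step 1: Trace the pointer graph from agent 0: 0 -> 2 -> 3 -> 0
Step 2: A cycle is detected when we revisit agent 0
Step 3: The cycle is: 0 -> 2 -> 3 -> 0
Step 4: Cycle length = 3

3


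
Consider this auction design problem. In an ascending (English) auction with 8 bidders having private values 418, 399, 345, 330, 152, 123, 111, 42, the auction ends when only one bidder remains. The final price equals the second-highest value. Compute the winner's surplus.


Step 1: Identify the highest value: 418
Step 2: Identify the second-highest value: 399
Step 3: The final price = second-highest value = 399
Step 4: Surplus = 418 - 399 = 19

19


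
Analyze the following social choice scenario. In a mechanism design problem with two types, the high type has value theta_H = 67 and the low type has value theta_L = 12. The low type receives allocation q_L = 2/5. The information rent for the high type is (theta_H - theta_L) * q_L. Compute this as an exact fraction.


Step 1: theta_H - theta_L = 67 - 12 = 55
Step 2: Information rent = (theta_H - theta_L) * q_L
Step 3: = 55 * 2/5
Step 4: = 22

22


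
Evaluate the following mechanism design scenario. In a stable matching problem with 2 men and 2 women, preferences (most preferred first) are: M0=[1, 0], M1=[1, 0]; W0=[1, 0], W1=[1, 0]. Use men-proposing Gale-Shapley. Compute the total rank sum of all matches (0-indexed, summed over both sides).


Step 1: Run Gale-Shapley (men propose, women hold best offer):
  M0 proposes to W1; she accepts
  M1 proposes to W1; she switches from M0
  M0 proposes to W0; she accepts
Step 2: Final matching: W0-M0, W1-M1
Step 3: 0-indexed ranks (man's rank of his match, then woman's): 1 + 1 + 0 + 0
Step 4: Total rank sum = 2

2


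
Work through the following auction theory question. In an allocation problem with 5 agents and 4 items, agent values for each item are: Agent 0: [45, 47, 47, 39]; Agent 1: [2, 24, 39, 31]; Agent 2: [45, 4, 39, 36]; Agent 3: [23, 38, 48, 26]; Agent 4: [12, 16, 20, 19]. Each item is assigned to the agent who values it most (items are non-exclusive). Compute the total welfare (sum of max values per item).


Step 1: For each item, find the maximum value among all agents.
Step 2: Item 0 -> Agent 0 (value 45)
Step 3: Item 1 -> Agent 0 (value 47)
Step 4: Item 2 -> Agent 3 (value 48)
Step 5: Item 3 -> Agent 0 (value 39)
Step 6: Total welfare = 45 + 47 + 48 + 39 = 179

179


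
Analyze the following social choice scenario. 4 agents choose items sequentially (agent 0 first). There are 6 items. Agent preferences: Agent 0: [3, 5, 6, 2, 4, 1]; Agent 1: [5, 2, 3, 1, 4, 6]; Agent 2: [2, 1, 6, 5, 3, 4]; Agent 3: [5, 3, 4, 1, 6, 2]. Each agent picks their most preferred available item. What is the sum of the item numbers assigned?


Step 1: Agent 0 picks item 3
Step 2: Agent 1 picks item 5
Step 3: Agent 2 picks item 2
Step 4: Agent 3 picks item 4
Step 5: Sum = 3 + 5 + 2 + 4 = 14

14


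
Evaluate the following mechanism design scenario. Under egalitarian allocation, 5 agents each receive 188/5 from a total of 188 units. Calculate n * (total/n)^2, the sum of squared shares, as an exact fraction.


Step 1: Each agent's share = 188/5
Step 2: Square of each share = (188/5)^2 = 35344/25
Step 3: Sum of squares = 5 * 35344/25 = 35344/5

35344/5


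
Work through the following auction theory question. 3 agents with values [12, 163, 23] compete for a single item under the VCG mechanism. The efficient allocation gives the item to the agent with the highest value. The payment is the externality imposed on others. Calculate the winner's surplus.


Step 1: The winner is the agent with the highest value: agent 1 with value 163
Step 2: Values of other agents: [12, 23]
Step 3: VCG payment = max of others' values = 23
Step 4: Surplus = 163 - 23 = 140

140


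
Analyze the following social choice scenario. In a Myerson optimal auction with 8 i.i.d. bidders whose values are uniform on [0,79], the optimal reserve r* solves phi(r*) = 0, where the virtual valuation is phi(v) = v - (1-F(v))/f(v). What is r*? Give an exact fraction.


Step 1: For U[0,79], F(v) = v/79 and f(v) = 1/79
Step 2: phi(v) = v - (1 - v/79)/(1/79) = v - (79 - v) = 2v - 79
Step 3: Set phi(r*) = 0: 2r* - 79 = 0
Step 4: r* = 79/2 (the number of bidders n = 8 does not enter)

79/2


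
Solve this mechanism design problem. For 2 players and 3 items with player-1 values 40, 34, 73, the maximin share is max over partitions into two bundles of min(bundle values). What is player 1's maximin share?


Step 1: Item values = 40, 34, 73
Step 2: Enumerate all 2-bundle partitions and take the smaller bundle:
  Partition 1: {40} vs {34,73} -> bundles 40, 107; min = 40
  Partition 2: {34} vs {40,73} -> bundles 34, 113; min = 34
  Partition 3: {73} vs {40,34} -> bundles 73, 74; min = 73
Step 3: MMS = max(40, 34, 73) = 73

73


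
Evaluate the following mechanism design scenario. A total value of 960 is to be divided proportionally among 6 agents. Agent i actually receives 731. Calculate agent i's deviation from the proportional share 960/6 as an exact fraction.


Step 1: Proportional share = 960/6 = 160
Step 2: Agent's actual allocation = 731
Step 3: Excess = 731 - 160 = 571

571


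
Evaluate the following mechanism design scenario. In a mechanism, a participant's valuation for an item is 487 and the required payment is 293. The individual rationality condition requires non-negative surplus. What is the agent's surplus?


Step 1: Surplus = value - payment = 487 - 293 = 194
Step 2: IR is satisfied (surplus >= 0)

194


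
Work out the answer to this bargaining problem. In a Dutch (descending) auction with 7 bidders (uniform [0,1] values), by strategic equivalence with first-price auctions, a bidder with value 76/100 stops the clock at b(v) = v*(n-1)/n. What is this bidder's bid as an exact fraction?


Step 1: Dutch auctions are strategically equivalent to first-price auctions
Step 2: The equilibrium bid is b(v) = v*(n-1)/n
Step 3: b = 19/25 * 6/7
Step 4: b = 114/175

114/175


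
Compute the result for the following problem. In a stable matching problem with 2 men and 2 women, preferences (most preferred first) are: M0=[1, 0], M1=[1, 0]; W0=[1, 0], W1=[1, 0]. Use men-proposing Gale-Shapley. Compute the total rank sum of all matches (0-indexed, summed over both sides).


Step 1: Run Gale-Shapley (men propose, women hold best offer):
  M0 proposes to W1; she accepts
  M1 proposes to W1; she switches from M0
  M0 proposes to W0; she accepts
Step 2: Final matching: W0-M0, W1-M1
Step 3: 0-indexed ranks (man's rank of his match, then woman's): 1 + 1 + 0 + 0
Step 4: Total rank sum = 2

2


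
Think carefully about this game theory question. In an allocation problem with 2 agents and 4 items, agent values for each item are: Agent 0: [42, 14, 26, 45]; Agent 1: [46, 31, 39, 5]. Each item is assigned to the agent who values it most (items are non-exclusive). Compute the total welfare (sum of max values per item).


Step 1: For each item, find the maximum value among all agents.
Step 2: Item 0 -> Agent 1 (value 46)
Step 3: Item 1 -> Agent 1 (value 31)
Step 4: Item 2 -> Agent 1 (value 39)
Step 5: Item 3 -> Agent 0 (value 45)
Step 6: Total welfare = 46 + 31 + 39 + 45 = 161

161


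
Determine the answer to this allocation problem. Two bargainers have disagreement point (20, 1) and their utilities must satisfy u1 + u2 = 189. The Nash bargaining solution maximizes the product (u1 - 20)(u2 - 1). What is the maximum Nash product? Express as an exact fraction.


Step 1: The Nash solution splits surplus symmetrically above the disagreement point
Step 2: u1 = (total + d1 - d2)/2 = (189 + 20 - 1)/2 = 104
Step 3: u2 = (total - d1 + d2)/2 = (189 - 20 + 1)/2 = 85
Step 4: Nash product = (104 - 20) * (85 - 1)
Step 5: = 84 * 84 = 7056

7056


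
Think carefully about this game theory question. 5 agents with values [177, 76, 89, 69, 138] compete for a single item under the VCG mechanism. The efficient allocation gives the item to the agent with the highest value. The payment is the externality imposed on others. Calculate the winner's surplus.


Step 1: The winner is the agent with the highest value: agent 0 with value 177
Step 2: Values of other agents: [76, 89, 69, 138]
Step 3: VCG payment = max of others' values = 138
Step 4: Surplus = 177 - 138 = 39

39


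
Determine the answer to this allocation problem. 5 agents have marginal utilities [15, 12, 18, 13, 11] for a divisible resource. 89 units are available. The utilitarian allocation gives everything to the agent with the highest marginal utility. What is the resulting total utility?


Step 1: The marginal utilities are [15, 12, 18, 13, 11]
Step 2: The highest marginal utility is 18
Step 3: All 89 units go to that agent
Step 4: Total utility = 18 * 89 = 1602

1602


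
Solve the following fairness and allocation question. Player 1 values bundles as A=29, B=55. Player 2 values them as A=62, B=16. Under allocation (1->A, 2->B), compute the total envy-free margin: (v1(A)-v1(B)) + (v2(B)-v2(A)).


Step 1: Player 1's margin = v1(A) - v1(B) = 29 - 55 = -26
Step 2: Player 2's margin = v2(B) - v2(A) = 16 - 62 = -46
Step 3: Total margin = -26 + -46 = -72

-72


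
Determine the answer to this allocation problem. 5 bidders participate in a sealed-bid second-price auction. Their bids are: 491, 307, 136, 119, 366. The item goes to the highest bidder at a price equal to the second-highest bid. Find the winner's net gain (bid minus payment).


Step 1: Sort bids in descending order: 491, 366, 307, 136, 119
Step 2: The winning bid is the highest: 491
Step 3: The payment equals the second-highest bid: 366
Step 4: Surplus = winner's bid - payment = 491 - 366 = 125

125


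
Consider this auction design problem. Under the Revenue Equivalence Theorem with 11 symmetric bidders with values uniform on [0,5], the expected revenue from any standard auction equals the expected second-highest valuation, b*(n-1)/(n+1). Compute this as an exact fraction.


Step 1: By Revenue Equivalence, expected revenue = b*(n-1)/(n+1)
Step 2: Substituting n = 11, b = 5
Step 3: Revenue = 5*(11-1)/(11+1) = 5*10/12
Step 4: Revenue = 50/12 = 25/6

25/6


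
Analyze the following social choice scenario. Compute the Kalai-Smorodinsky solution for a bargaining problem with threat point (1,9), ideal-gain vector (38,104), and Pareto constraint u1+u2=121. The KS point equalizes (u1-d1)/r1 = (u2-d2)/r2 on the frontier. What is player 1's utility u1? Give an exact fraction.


Step 1: At the KS point, (u1-d1)/r1 = (u2-d2)/r2 = t and u1+u2 = 121
Step 2: u1 = d1 + r1*t and u2 = d2 + r2*t, so (d1 + r1*t) + (d2 + r2*t) = 121
Step 3: t = (121 - 1 - 9)/(38 + 104) = 111/142
Step 4: u1 = d1 + r1*t = 1 + 38 * 111/142 = 2180/71
Step 5: (Check: u2 = d2 + r2*t = 6411/71; u1+u2 = 2180/71 + 6411/71 = 121, on the frontier.)

2180/71


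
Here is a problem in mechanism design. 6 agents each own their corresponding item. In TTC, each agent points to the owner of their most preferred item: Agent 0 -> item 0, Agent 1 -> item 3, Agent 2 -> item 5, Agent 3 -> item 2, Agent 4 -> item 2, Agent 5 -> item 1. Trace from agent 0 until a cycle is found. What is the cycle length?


Step 1: Trace the pointer graph from agent 0: 0 -> 0
Step 2: A cycle is detected when we revisit agent 0
Step 3: The cycle is: 0 -> 0
Step 4: Cycle length = 1

1


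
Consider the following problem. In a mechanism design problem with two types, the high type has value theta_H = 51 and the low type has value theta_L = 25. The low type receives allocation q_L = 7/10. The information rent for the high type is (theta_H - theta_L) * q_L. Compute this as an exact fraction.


Step 1: theta_H - theta_L = 51 - 25 = 26
Step 2: Information rent = (theta_H - theta_L) * q_L
Step 3: = 26 * 7/10
Step 4: = 91/5

91/5


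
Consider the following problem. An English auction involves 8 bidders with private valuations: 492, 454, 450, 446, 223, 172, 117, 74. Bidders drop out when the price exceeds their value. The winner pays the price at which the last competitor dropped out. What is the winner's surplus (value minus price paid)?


Step 1: Identify the highest value: 492
Step 2: Identify the second-highest value: 454
Step 3: The final price = second-highest value = 454
Step 4: Surplus = 492 - 454 = 38

38


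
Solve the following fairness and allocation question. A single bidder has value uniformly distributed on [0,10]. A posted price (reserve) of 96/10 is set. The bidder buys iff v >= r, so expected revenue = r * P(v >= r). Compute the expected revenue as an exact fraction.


Step 1: Posted price r = 48/5, value support [0,10]
Step 2: P(v >= r) = (10 - 48/5)/10 = 1/25
Step 3: Expected revenue = r * P(v >= r) = 48/5 * 1/25
Step 4: Revenue = 48/125

48/125


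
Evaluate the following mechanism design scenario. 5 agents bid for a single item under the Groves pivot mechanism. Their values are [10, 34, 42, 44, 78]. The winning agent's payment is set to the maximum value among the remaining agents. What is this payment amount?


Step 1: The efficient winner is agent 4 with value 78
Step 2: Other agents' values: [10, 34, 42, 44]
Step 3: Pivot payment = max(others) = 44
Step 4: The winner pays 44

44


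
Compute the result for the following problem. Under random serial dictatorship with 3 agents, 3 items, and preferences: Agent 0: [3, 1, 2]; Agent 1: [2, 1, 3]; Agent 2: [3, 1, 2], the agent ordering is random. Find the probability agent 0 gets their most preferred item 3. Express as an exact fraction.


Step 1: Agent 0 wants item 3
Step 2: There are 6 possible orderings of agents
Step 3: In 3 orderings, agent 0 gets item 3
Step 4: Probability = 3/6 = 1/2

1/2


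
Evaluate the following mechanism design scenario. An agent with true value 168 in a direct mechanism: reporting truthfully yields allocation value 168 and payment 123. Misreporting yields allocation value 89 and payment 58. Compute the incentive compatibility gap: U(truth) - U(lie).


Step 1: U(truth) = value - payment = 168 - 123 = 45
Step 2: U(lie) = allocation - payment = 89 - 58 = 31
Step 3: IC gap = 45 - 31 = 14

14


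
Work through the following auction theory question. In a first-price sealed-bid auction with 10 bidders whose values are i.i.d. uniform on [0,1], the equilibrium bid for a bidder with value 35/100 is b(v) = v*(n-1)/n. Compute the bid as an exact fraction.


Step 1: The symmetric BNE bidding function is b(v) = v * (n-1) / n
Step 2: Substitute v = 7/20 and n = 10
Step 3: b = 7/20 * 9/10
Step 4: b = 63/200

63/200


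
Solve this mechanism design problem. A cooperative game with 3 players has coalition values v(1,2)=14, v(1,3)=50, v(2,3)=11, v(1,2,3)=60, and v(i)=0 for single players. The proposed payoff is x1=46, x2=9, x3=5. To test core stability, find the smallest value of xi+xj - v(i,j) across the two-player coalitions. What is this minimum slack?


Step 1: Slack for coalition (1,2): x1+x2 - v12 = 55 - 14 = 41
Step 2: Slack for coalition (1,3): x1+x3 - v13 = 51 - 50 = 1
Step 3: Slack for coalition (2,3): x2+x3 - v23 = 14 - 11 = 3
Step 4: Minimum slack = min(41, 1, 3) = 1, attained by (1,3); no pair can gain by deviating, so the allocation is in the core

1


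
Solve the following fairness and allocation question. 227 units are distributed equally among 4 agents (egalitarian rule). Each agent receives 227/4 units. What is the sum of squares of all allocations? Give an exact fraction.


Step 1: Each agent's share = 227/4
Step 2: Square of each share = (227/4)^2 = 51529/16
Step 3: Sum of squares = 4 * 51529/16 = 51529/4

51529/4


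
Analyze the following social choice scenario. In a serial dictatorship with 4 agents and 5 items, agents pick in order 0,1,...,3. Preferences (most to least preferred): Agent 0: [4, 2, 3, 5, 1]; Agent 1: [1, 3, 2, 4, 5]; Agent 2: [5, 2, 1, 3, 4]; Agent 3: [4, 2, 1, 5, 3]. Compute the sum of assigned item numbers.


Step 1: Agent 0 picks item 4
Step 2: Agent 1 picks item 1
Step 3: Agent 2 picks item 5
Step 4: Agent 3 picks item 2
Step 5: Sum = 4 + 1 + 5 + 2 = 12

12


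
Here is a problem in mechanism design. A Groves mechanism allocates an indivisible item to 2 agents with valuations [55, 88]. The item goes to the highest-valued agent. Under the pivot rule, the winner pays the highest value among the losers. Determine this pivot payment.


Step 1: The efficient winner is agent 1 with value 88
Step 2: Other agents' values: [55]
Step 3: Pivot payment = max(others) = 55
Step 4: The winner pays 55

55


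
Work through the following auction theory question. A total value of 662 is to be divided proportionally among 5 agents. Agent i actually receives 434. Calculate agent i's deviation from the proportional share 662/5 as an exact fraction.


Step 1: Proportional share = 662/5
Step 2: Agent's actual allocation = 434
Step 3: Excess = 434 - 662/5 = 1508/5

1508/5


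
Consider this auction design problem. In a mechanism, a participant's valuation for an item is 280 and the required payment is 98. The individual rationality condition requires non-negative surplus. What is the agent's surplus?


Step 1: Surplus = value - payment = 280 - 98 = 182
Step 2: IR is satisfied (surplus >= 0)

182


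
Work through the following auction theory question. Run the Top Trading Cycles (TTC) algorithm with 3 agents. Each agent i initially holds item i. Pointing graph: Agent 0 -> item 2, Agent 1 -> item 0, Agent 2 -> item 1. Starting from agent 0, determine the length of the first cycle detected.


Step 1: Trace the pointer graph from agent 0: 0 -> 2 -> 1 -> 0
Step 2: A cycle is detected when we revisit agent 0
Step 3: The cycle is: 0 -> 2 -> 1 -> 0
Step 4: Cycle length = 3

3


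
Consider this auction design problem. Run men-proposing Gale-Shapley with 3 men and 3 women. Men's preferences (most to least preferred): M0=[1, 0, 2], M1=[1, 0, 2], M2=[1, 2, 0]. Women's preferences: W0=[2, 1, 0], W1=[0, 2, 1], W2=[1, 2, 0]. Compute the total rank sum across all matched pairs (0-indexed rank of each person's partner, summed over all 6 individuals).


Step 1: Run Gale-Shapley (men propose, women hold best offer):
  M0 proposes to W1; she accepts
  M1 proposes to W1; rejected
  M1 proposes to W0; she accepts
  M2 proposes to W1; rejected
  M2 proposes to W2; she accepts
Step 2: Final matching: W0-M1, W1-M0, W2-M2
Step 3: 0-indexed ranks (man's rank of his match, then woman's): 1 + 1 + 0 + 0 + 1 + 1
Step 4: Total rank sum = 4

4


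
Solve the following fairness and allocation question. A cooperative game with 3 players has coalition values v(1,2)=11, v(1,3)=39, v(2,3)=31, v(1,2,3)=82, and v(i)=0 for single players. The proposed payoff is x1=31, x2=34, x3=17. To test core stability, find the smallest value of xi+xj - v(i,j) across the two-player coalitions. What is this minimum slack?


Step 1: Slack for coalition (1,2): x1+x2 - v12 = 65 - 11 = 54
Step 2: Slack for coalition (1,3): x1+x3 - v13 = 48 - 39 = 9
Step 3: Slack for coalition (2,3): x2+x3 - v23 = 51 - 31 = 20
Step 4: Minimum slack = min(54, 9, 20) = 9, attained by (1,3); no pair can gain by deviating, so the allocation is in the core

9


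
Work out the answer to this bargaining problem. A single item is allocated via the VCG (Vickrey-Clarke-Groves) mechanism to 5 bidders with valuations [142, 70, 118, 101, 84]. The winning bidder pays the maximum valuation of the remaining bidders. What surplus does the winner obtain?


Step 1: The winner is the agent with the highest value: agent 0 with value 142
Step 2: Values of other agents: [70, 118, 101, 84]
Step 3: VCG payment = max of others' values = 118
Step 4: Surplus = 142 - 118 = 24

24


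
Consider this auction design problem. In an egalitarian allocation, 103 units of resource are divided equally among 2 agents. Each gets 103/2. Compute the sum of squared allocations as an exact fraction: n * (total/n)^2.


Step 1: Each agent's share = 103/2
Step 2: Square of each share = (103/2)^2 = 10609/4
Step 3: Sum of squares = 2 * 10609/4 = 10609/2

10609/2


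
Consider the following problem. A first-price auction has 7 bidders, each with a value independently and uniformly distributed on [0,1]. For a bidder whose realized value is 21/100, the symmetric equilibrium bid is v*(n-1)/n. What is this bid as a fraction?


Step 1: The symmetric BNE bidding function is b(v) = v * (n-1) / n
Step 2: Substitute v = 21/100 and n = 7
Step 3: b = 21/100 * 6/7
Step 4: b = 9/50

9/50


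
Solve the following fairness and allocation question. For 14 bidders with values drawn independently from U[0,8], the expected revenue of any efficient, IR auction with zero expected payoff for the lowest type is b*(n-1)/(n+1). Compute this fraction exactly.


Step 1: By Revenue Equivalence, expected revenue = b*(n-1)/(n+1)
Step 2: Substituting n = 14, b = 8
Step 3: Revenue = 8*(14-1)/(14+1) = 8*13/15
Step 4: Revenue = 104/15

104/15


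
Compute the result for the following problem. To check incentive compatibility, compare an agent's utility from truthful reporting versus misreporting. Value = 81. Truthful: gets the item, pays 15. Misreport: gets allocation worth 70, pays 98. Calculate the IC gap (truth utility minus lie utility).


Step 1: U(truth) = value - payment = 81 - 15 = 66
Step 2: U(lie) = allocation - payment = 70 - 98 = -28
Step 3: IC gap = 66 - (-28) = 94

94


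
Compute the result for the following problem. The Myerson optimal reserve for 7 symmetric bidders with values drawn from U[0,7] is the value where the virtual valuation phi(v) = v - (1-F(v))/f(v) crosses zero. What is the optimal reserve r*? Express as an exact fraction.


Step 1: For U[0,7], F(v) = v/7 and f(v) = 1/7
Step 2: phi(v) = v - (1 - v/7)/(1/7) = v - (7 - v) = 2v - 7
Step 3: Set phi(r*) = 0: 2r* - 7 = 0
Step 4: r* = 7/2 (the number of bidders n = 7 does not enter)

7/2


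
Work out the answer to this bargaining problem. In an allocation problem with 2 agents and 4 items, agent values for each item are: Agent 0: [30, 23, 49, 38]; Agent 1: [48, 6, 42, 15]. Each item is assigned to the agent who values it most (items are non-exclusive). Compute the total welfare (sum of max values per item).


Step 1: For each item, find the maximum value among all agents.
Step 2: Item 0 -> Agent 1 (value 48)
Step 3: Item 1 -> Agent 0 (value 23)
Step 4: Item 2 -> Agent 0 (value 49)
Step 5: Item 3 -> Agent 0 (value 38)
Step 6: Total welfare = 48 + 23 + 49 + 38 = 158

158


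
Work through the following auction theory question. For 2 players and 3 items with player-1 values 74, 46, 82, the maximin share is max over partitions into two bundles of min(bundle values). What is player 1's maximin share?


Step 1: Item values = 74, 46, 82
Step 2: Enumerate all 2-bundle partitions and take the smaller bundle:
  Partition 1: {74} vs {46,82} -> bundles 74, 128; min = 74
  Partition 2: {46} vs {74,82} -> bundles 46, 156; min = 46
  Partition 3: {82} vs {74,46} -> bundles 82, 120; min = 82
Step 3: MMS = max(74, 46, 82) = 82

82


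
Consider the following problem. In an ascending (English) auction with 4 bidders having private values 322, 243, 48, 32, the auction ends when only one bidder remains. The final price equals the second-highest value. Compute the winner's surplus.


Step 1: Identify the highest value: 322
Step 2: Identify the second-highest value: 243
Step 3: The final price = second-highest value = 243
Step 4: Surplus = 322 - 243 = 79

79


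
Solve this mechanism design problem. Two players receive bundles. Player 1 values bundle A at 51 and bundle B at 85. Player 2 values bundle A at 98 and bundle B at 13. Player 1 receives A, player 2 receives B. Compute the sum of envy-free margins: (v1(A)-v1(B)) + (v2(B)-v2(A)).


Step 1: Player 1's margin = v1(A) - v1(B) = 51 - 85 = -34
Step 2: Player 2's margin = v2(B) - v2(A) = 13 - 98 = -85
Step 3: Total margin = -34 + -85 = -119

-119


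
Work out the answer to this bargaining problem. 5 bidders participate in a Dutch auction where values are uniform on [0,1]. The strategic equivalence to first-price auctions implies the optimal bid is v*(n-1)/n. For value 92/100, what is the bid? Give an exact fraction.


Step 1: Dutch auctions are strategically equivalent to first-price auctions
Step 2: The equilibrium bid is b(v) = v*(n-1)/n
Step 3: b = 23/25 * 4/5
Step 4: b = 92/125

92/125


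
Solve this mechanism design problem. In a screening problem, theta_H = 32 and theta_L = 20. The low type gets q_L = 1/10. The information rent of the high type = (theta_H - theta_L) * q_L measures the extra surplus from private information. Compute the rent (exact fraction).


Step 1: theta_H - theta_L = 32 - 20 = 12
Step 2: Information rent = (theta_H - theta_L) * q_L
Step 3: = 12 * 1/10
Step 4: = 6/5

6/5


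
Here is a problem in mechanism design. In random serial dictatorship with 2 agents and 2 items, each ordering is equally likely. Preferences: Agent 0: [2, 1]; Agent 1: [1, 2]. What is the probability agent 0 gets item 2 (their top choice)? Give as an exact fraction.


Step 1: Agent 0 wants item 2
Step 2: There are 2 possible orderings of agents
Step 3: In 2 orderings, agent 0 gets item 2
Step 4: Probability = 2/2 = 1

1


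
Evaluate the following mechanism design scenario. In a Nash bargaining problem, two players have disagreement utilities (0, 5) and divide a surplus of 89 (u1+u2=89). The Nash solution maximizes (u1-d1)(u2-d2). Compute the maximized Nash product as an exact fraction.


Step 1: The Nash solution splits surplus symmetrically above the disagreement point
Step 2: u1 = (total + d1 - d2)/2 = (89 + 0 - 5)/2 = 42
Step 3: u2 = (total - d1 + d2)/2 = (89 - 0 + 5)/2 = 47
Step 4: Nash product = (42 - 0) * (47 - 5)
Step 5: = 42 * 42 = 1764

1764


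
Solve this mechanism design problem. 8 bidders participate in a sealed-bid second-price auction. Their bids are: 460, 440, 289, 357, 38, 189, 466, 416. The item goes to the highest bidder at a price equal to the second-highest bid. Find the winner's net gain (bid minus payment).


Step 1: Sort bids in descending order: 466, 460, 440, 416, 357, 289, 189, 38
Step 2: The winning bid is the highest: 466
Step 3: The payment equals the second-highest bid: 460
Step 4: Surplus = winner's bid - payment = 466 - 460 = 6

6


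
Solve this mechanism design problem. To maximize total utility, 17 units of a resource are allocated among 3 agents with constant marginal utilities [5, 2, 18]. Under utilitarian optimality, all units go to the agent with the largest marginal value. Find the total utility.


Step 1: The marginal utilities are [5, 2, 18]
Step 2: The highest marginal utility is 18
Step 3: All 17 units go to that agent
Step 4: Total utility = 18 * 17 = 306

306


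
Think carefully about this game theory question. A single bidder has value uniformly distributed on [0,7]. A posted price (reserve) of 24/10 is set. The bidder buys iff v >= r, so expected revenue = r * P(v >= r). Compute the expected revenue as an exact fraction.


Step 1: Posted price r = 12/5, value support [0,7]
Step 2: P(v >= r) = (7 - 12/5)/7 = 23/35
Step 3: Expected revenue = r * P(v >= r) = 12/5 * 23/35
Step 4: Revenue = 276/175

276/175


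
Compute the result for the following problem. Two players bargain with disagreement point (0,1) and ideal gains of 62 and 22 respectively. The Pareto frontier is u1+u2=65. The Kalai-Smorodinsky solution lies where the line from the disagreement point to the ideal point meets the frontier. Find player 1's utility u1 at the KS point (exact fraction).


Step 1: At the KS point, (u1-d1)/r1 = (u2-d2)/r2 = t and u1+u2 = 65
Step 2: u1 = d1 + r1*t and u2 = d2 + r2*t, so (d1 + r1*t) + (d2 + r2*t) = 65
Step 3: t = (65 - 0 - 1)/(62 + 22) = 64/84 = 16/21
Step 4: u1 = d1 + r1*t = 0 + 62 * 16/21 = 992/21
Step 5: (Check: u2 = d2 + r2*t = 373/21; u1+u2 = 992/21 + 373/21 = 65, on the frontier.)

992/21


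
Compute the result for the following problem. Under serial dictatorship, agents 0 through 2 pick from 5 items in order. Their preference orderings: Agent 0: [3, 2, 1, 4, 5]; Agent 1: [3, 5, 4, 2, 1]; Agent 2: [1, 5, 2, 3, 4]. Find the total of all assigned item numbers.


Step 1: Agent 0 picks item 3
Step 2: Agent 1 picks item 5
Step 3: Agent 2 picks item 1
Step 4: Sum = 3 + 5 + 1 = 9

9


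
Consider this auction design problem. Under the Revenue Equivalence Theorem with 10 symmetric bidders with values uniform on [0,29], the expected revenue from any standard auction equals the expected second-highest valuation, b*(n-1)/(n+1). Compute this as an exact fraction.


Step 1: By Revenue Equivalence, expected revenue = b*(n-1)/(n+1)
Step 2: Substituting n = 10, b = 29
Step 3: Revenue = 29*(10-1)/(10+1) = 29*9/11
Step 4: Revenue = 261/11

261/11


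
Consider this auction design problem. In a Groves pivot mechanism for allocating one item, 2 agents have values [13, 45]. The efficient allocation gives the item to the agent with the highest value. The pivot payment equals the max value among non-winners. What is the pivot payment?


Step 1: The efficient winner is agent 1 with value 45
Step 2: Other agents' values: [13]
Step 3: Pivot payment = max(others) = 13
Step 4: The winner pays 13

13


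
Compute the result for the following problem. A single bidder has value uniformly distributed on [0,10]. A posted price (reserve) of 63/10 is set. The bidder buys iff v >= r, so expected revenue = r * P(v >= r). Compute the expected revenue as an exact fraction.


Step 1: Posted price r = 63/10, value support [0,10]
Step 2: P(v >= r) = (10 - 63/10)/10 = 37/100
Step 3: Expected revenue = r * P(v >= r) = 63/10 * 37/100
Step 4: Revenue = 2331/1000

2331/1000


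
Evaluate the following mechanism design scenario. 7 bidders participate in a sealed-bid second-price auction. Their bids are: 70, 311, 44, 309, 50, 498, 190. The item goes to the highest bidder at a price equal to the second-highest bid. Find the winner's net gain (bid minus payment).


Step 1: Sort bids in descending order: 498, 311, 309, 190, 70, 50, 44
Step 2: The winning bid is the highest: 498
Step 3: The payment equals the second-highest bid: 311
Step 4: Surplus = winner's bid - payment = 498 - 311 = 187

187
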